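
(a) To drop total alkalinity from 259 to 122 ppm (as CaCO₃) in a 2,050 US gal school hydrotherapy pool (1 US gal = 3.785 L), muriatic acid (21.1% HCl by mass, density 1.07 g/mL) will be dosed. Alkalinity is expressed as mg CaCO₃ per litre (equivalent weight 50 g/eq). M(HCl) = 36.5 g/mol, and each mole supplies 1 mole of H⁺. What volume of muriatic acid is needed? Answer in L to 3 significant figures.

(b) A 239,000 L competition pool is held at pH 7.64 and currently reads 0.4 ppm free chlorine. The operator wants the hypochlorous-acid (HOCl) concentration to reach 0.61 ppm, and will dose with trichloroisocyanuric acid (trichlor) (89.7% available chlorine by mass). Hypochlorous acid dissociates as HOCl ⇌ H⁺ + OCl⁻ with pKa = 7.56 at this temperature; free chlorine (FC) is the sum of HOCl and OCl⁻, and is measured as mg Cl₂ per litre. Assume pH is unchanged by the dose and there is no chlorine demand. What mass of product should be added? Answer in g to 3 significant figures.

(a) 3.44 L; (b) 251 g

(a) Volume: 2,050 US gal × 3.785 L/gal = 7,759 L.
(a) Alkalinity to neutralize: (259 − 122) = 137 mg/L as CaCO₃ × 7,759 L = 1063 g as CaCO₃.
(a) Equivalents of H⁺ required: 1063 ÷ 50 g/eq = 21.26 eq = 21.26 mol HCl.
(a) Mass of HCl: 21.26 × 36.5 = 776 g.
(a) Mass of 21.1% solution: 776 / 0.211 = 3678 g.
(a) Volume: 3678 g ÷ 1.07 g/mL = 3437 mL.

(b) [OCl⁻]/[HOCl] = 10^(pH − pKa) = 10^(7.64 − 7.56) = 1.202; fraction as HOCl = 1/(1 + 1.202) = 0.4541.
(b) Free chlorine required for 0.61 ppm HOCl: 0.61 / 0.4541 = 1.343 ppm.
(b) FC to add: 1.343 − 0.4 = 0.9434 mg/L as Cl₂.
(b) Cl₂ equivalent: 0.9434 mg/L × 239,000 L = 225.5 g.
(b) Product at 89.7% available Cl: 225.5 / 0.897 = 251.4 g.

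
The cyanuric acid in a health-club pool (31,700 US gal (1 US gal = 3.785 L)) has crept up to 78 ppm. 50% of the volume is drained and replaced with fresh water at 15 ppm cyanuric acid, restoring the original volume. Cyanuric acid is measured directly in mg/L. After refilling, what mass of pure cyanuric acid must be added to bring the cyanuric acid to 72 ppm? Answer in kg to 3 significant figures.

Volume: 31,700 US gal × 3.785 L/gal = 119,984 L.
After draining 50% and refilling: 78 × 0.50 + 15 × 0.50 = 46.5 ppm.
Deficit to target: 72 − 46.5 = 25.5 mg/L.
Mass: 25.5 mg/L × 119,984 L = 3060 g cyanuric acid.

3.06 kg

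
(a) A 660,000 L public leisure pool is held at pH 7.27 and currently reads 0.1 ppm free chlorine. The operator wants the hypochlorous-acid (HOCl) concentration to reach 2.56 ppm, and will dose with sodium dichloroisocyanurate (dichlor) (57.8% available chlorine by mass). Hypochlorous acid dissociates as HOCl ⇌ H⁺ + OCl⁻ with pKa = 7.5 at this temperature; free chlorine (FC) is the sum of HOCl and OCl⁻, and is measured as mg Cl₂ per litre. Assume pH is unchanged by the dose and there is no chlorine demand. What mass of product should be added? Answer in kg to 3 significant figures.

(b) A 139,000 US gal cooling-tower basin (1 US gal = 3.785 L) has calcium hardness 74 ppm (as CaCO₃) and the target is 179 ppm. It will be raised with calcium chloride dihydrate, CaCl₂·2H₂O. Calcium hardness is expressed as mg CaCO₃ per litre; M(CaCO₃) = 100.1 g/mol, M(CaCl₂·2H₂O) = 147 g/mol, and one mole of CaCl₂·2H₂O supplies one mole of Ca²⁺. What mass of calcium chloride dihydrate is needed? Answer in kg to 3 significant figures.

(a) 4.53 kg; (b) 81.1 kg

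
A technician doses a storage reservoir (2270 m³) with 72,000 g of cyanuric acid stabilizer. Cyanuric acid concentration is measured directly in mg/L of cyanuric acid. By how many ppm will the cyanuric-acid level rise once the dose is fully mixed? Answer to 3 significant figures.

Volume: 2270 m³ = 2,270,000 L.
Rise: 72,000 g / 2,270,000 L × 1000 = 31.72 mg/L.

31.7 ppm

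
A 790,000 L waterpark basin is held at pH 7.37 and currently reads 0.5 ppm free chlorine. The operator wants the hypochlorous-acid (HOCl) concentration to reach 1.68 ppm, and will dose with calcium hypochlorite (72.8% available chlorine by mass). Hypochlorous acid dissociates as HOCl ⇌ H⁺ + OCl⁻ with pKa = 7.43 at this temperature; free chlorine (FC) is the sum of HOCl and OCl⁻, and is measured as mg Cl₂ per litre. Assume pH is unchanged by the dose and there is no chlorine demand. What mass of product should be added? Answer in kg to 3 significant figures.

2.87 kg

[OCl⁻]/[HOCl] = 10^(pH − pKa) = 10^(7.37 − 7.43) = 0.871; fraction as HOCl = 1/(1 + 0.871) = 0.5345.
Free chlorine required for 1.68 ppm HOCl: 1.68 / 0.5345 = 3.143 ppm.
FC to add: 3.143 − 0.5 = 2.643 mg/L as Cl₂.
Cl₂ equivalent: 2.643 mg/L × 790,000 L = 2088 g.
Product at 72.8% available Cl: 2088 / 0.728 = 2868 g.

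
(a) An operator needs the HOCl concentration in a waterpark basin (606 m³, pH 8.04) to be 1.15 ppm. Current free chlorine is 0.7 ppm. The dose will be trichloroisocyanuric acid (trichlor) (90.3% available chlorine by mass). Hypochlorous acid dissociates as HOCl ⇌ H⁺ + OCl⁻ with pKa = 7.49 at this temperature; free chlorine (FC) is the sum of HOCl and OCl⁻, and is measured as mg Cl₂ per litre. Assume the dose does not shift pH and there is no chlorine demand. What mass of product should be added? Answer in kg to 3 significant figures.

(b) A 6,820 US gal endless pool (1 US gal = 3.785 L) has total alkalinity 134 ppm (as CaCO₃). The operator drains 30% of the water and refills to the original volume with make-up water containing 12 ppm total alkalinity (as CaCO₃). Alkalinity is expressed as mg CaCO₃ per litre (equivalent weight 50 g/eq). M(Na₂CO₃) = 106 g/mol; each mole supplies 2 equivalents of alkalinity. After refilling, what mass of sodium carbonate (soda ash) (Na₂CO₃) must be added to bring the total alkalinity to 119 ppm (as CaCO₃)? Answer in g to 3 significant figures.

(a) Volume: 606 m³ = 606,000 L.
(a) [OCl⁻]/[HOCl] = 10^(pH − pKa) = 10^(8.04 − 7.49) = 3.548; fraction as HOCl = 1/(1 + 3.548) = 0.2199.
(a) Free chlorine required for 1.15 ppm HOCl: 1.15 / 0.2199 = 5.23 ppm.
(a) FC to add: 5.23 − 0.7 = 4.53 mg/L as Cl₂.
(a) Cl₂ equivalent: 4.53 mg/L × 606,000 L = 2745 g.
(a) Product at 90.3% available Cl: 2745 / 0.903 = 3040 g.

(b) Volume: 6,820 US gal × 3.785 L/gal = 25,814 L.
(b) After draining 30% and refilling: 134 × 0.70 + 12 × 0.30 = 97.4 ppm.
(b) Deficit to target: 119 − 97.4 = 21.6 mg/L.
(b) As CaCO₃: 21.6 mg/L × 25,814 L = 557.6 g; ÷ 50 g/eq ÷ 2 = 5.576 mol Na₂CO₃.
(b) Mass: 5.576 × 106 = 591 g.

(a) 3.04 kg; (b) 591 g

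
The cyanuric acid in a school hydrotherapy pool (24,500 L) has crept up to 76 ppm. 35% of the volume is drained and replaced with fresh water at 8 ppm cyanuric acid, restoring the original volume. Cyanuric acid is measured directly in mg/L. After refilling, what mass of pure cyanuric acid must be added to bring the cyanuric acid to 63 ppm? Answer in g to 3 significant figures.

265 g

After draining 35% and refilling: 76 × 0.65 + 8 × 0.35 = 52.2 ppm.
Deficit to target: 63 − 52.2 = 10.8 mg/L.
Mass: 10.8 mg/L × 24,500 L = 264.6 g cyanuric acid.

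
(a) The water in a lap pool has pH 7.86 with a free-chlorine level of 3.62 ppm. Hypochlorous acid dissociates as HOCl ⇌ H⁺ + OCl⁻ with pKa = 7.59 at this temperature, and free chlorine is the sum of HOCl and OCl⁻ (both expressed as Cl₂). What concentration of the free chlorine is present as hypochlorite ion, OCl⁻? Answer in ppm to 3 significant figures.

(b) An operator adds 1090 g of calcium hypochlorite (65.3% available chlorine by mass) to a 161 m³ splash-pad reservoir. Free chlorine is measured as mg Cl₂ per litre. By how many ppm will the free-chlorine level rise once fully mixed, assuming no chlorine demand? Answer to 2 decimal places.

(a) 2.36 ppm; (b) 4.42 ppm

(a) [OCl⁻]/[HOCl] = 10^(pH − pKa) = 10^(7.86 − 7.59) = 10^0.27 = 1.862.
(a) Fraction as HOCl = 1 / (1 + 1.862) = 0.3494.
(a) OCl⁻ = (1 − 0.3494) × 3.62 ppm = 2.355 ppm.

(b) Volume: 161 m³ = 161,000 L.
(b) Available chlorine delivered: 1090 g × 0.653 = 711.8 g as Cl₂.
(b) Concentration rise: 711.8 g / 161,000 L = 4.421 mg/L = 4.42 ppm.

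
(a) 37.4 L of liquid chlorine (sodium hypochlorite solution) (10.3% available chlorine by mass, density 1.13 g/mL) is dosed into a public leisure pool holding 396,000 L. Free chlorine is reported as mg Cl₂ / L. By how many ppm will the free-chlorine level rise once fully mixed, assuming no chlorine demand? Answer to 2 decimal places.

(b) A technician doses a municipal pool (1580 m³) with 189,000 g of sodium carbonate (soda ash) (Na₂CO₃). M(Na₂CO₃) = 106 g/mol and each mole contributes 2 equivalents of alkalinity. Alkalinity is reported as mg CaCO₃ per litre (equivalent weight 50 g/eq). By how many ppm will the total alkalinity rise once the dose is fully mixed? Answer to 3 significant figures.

(a) Mass of solution: 37.4 L × 1000 mL/L × 1.13 g/mL = 42,260 g.
(a) Available chlorine delivered: 42,260 g × 0.103 = 4353 g as Cl₂.
(a) Concentration rise: 4353 g / 396,000 L = 10.99 mg/L = 10.99 ppm.

(b) Volume: 1580 m³ = 1,580,000 L.
(b) Moles of Na₂CO₃: 189,000 g ÷ 106 g/mol = 1783 mol → 3566 eq of alkalinity.
(b) As CaCO₃: 3566 eq × 50 g/eq = 178,300 g.
(b) Rise: 178,300 g / 1,580,000 L × 1000 = 112.8 mg/L.

(a) 10.99 ppm; (b) 113 ppm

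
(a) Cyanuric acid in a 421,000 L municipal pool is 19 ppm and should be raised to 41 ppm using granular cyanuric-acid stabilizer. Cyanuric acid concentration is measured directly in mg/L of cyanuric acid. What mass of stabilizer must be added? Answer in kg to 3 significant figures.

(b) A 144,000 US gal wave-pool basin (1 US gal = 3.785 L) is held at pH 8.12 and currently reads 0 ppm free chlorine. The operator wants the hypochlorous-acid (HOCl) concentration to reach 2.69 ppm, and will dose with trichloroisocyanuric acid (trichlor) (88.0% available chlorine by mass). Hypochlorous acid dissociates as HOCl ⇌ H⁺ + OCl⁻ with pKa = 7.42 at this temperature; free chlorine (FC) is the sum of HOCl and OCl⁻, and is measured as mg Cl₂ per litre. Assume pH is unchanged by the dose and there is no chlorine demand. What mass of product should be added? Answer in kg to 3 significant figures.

(a) CYA to add: (41 − 19) = 22 mg/L × 421,000 L = 9262 g cyanuric acid.

(b) Volume: 144,000 US gal × 3.785 L/gal = 545,040 L.
(b) [OCl⁻]/[HOCl] = 10^(pH − pKa) = 10^(8.12 − 7.42) = 5.012; fraction as HOCl = 1/(1 + 5.012) = 0.1663.
(b) Free chlorine required for 2.69 ppm HOCl: 2.69 / 0.1663 = 16.17 ppm.
(b) FC to add: 16.17 − 0 = 16.17 mg/L as Cl₂.
(b) Cl₂ equivalent: 16.17 mg/L × 545,040 L = 8814 g.
(b) Product at 88.0% available Cl: 8814 / 0.88 = 10,020 g.

(a) 9.26 kg; (b) 10.0 kg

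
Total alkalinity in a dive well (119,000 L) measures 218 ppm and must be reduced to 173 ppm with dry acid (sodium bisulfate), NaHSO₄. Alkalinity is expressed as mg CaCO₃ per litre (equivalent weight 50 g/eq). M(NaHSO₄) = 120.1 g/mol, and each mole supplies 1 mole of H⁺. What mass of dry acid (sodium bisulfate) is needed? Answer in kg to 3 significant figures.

12.9 kg

Alkalinity to neutralize: (218 − 173) = 45 mg/L as CaCO₃ × 119,000 L = 5355 g as CaCO₃.
Equivalents of H⁺ required: 5355 ÷ 50 g/eq = 107.1 eq = 107.1 mol NaHSO₄.
Mass of NaHSO₄: 107.1 × 120.1 = 12,860 g.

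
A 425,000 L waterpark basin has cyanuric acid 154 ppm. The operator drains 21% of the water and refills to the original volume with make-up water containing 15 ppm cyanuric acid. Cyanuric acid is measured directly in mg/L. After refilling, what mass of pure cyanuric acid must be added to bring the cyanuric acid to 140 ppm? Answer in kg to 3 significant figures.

6.46 kg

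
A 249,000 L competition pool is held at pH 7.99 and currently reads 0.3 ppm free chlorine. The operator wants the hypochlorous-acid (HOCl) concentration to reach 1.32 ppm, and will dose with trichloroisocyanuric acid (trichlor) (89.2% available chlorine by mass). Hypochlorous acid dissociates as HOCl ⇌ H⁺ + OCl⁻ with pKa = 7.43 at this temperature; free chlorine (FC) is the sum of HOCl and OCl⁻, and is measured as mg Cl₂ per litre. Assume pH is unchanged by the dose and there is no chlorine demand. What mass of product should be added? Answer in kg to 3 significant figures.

[OCl⁻]/[HOCl] = 10^(pH − pKa) = 10^(7.99 − 7.43) = 3.631; fraction as HOCl = 1/(1 + 3.631) = 0.2159.
Free chlorine required for 1.32 ppm HOCl: 1.32 / 0.2159 = 6.113 ppm.
FC to add: 6.113 − 0.3 = 5.813 mg/L as Cl₂.
Cl₂ equivalent: 5.813 mg/L × 249,000 L = 1447 g.
Product at 89.2% available Cl: 1447 / 0.892 = 1623 g.

1.62 kg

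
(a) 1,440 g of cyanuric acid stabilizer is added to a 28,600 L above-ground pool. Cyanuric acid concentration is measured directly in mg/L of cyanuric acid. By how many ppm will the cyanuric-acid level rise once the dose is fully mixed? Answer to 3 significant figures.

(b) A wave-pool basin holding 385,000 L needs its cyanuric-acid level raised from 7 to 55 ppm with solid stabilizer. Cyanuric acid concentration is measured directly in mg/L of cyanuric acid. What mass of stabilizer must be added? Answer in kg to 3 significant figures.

(a) 50.3 ppm; (b) 18.5 kg

(a) Rise: 1,440 g / 28,600 L × 1000 = 50.35 mg/L.

(b) CYA to add: (55 − 7) = 48 mg/L × 385,000 L = 18,480 g cyanuric acid.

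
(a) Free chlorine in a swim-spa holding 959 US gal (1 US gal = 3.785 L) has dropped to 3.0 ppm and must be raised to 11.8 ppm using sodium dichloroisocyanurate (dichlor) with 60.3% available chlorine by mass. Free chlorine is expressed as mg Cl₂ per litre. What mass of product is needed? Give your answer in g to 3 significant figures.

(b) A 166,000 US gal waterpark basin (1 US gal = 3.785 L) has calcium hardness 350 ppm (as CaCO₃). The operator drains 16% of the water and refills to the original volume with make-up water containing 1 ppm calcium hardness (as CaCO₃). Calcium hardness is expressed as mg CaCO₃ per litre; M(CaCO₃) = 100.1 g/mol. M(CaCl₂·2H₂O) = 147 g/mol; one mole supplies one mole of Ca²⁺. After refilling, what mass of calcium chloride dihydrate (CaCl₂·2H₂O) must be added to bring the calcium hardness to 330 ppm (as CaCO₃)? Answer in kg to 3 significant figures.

(a) 53.0 g; (b) 33.1 kg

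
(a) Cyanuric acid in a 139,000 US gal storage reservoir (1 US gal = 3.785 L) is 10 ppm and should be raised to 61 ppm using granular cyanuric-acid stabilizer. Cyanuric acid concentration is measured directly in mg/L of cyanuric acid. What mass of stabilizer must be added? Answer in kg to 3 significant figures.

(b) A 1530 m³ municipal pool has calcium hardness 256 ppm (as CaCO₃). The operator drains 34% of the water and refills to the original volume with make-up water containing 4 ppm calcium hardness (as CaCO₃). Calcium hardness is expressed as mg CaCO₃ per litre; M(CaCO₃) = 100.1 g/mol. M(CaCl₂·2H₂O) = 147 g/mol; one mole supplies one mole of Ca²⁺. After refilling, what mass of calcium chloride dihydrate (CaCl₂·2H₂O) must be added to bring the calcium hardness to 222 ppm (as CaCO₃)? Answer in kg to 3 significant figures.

(a) Volume: 139,000 US gal × 3.785 L/gal = 526,115 L.
(a) CYA to add: (61 − 10) = 51 mg/L × 526,115 L = 26,830 g cyanuric acid.

(b) Volume: 1530 m³ = 1,530,000 L.
(b) After draining 34% and refilling: 256 × 0.66 + 4 × 0.34 = 170.32 ppm.
(b) Deficit to target: 222 − 170.32 = 51.68 mg/L.
(b) As CaCO₃: 51.68 mg/L × 1,530,000 L = 79,070 g; ÷ 100.1 = 789.9 mol Ca²⁺.
(b) Mass: 789.9 × 147 = 116,100 g.

(a) 26.8 kg; (b) 116 kg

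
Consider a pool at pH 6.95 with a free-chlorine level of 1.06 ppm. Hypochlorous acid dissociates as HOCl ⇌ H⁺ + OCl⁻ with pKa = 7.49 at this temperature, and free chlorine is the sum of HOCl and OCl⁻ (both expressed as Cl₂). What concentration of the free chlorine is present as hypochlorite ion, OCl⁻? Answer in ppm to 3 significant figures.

0.237 ppm

[OCl⁻]/[HOCl] = 10^(pH − pKa) = 10^(6.95 − 7.49) = 10^-0.54 = 0.2884.
Fraction as HOCl = 1 / (1 + 0.2884) = 0.7762.
OCl⁻ = (1 − 0.7762) × 1.06 ppm = 0.2373 ppm.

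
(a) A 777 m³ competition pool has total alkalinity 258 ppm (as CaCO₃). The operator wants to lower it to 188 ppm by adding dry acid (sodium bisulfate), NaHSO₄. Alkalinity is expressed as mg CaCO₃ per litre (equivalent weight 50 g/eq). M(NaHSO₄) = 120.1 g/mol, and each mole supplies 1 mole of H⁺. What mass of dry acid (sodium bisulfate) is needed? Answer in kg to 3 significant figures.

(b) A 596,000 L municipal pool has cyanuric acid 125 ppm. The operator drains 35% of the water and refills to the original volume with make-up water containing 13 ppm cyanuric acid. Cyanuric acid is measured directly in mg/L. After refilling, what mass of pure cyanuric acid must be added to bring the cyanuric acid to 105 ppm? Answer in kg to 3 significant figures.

(a) Volume: 777 m³ = 777,000 L.
(a) Alkalinity to neutralize: (258 − 188) = 70 mg/L as CaCO₃ × 777,000 L = 54,390 g as CaCO₃.
(a) Equivalents of H⁺ required: 54,390 ÷ 50 g/eq = 1088 eq = 1088 mol NaHSO₄.
(a) Mass of NaHSO₄: 1088 × 120.1 = 130,600 g.

(b) After draining 35% and refilling: 125 × 0.65 + 13 × 0.35 = 85.8 ppm.
(b) Deficit to target: 105 − 85.8 = 19.2 mg/L.
(b) Mass: 19.2 mg/L × 596,000 L = 11,440 g cyanuric acid.

(a) 131 kg; (b) 11.4 kg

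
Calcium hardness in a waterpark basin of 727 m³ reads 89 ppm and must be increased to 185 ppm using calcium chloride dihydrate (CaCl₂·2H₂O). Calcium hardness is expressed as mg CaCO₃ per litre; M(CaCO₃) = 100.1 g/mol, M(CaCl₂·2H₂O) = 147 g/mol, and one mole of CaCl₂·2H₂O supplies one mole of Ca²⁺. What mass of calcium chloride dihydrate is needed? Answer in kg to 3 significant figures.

Volume: 727 m³ = 727,000 L.
Hardness to add: (185 − 89) = 96 mg/L as CaCO₃ × 727,000 L = 69,790 g as CaCO₃.
Moles of Ca²⁺ (1 mol Ca²⁺ ≡ 1 mol CaCO₃): 69,790 / 100.1 g/mol = 697.2 mol.
Mass of CaCl₂·2H₂O: 697.2 × 147 = 102,500 g.

102 kg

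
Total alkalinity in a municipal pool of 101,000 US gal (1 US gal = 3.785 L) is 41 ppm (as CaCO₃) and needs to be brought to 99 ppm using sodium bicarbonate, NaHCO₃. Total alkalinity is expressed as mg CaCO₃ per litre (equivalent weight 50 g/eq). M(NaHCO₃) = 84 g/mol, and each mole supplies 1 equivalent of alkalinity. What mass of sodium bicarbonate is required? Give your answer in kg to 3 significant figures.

Volume: 101,000 US gal × 3.785 L/gal = 382,285 L.
Alkalinity to add: (99 − 41) = 58 mg/L as CaCO₃ × 382,285 L = 22,170 g as CaCO₃.
Equivalents: 22,170 g ÷ 50 g/eq = 443.5 eq.
NaHCO₃ supplies 1 eq per mole → 443.5 mol.
Mass: 443.5 mol × 84 g/mol = 37,250 g.

37.2 kg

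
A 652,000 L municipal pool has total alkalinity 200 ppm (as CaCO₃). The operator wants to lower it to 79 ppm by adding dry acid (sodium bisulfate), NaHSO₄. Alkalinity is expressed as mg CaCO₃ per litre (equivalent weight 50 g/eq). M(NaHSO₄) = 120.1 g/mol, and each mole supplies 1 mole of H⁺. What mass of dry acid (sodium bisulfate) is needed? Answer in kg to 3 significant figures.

189 kg

Alkalinity to neutralize: (200 − 79) = 121 mg/L as CaCO₃ × 652,000 L = 78,890 g as CaCO₃.
Equivalents of H⁺ required: 78,890 ÷ 50 g/eq = 1578 eq = 1578 mol NaHSO₄.
Mass of NaHSO₄: 1578 × 120.1 = 189,500 g.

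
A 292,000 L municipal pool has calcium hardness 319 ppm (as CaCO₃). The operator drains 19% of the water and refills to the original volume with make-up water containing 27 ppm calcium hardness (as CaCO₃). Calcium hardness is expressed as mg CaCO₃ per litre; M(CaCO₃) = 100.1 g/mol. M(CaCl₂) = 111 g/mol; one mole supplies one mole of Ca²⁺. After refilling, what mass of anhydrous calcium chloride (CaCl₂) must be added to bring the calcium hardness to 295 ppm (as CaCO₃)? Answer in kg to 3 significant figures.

After draining 19% and refilling: 319 × 0.81 + 27 × 0.19 = 263.52 ppm.
Deficit to target: 295 − 263.52 = 31.48 mg/L.
As CaCO₃: 31.48 mg/L × 292,000 L = 9192 g; ÷ 100.1 = 91.83 mol Ca²⁺.
Mass: 91.83 × 111 = 10,190 g.

10.2 kg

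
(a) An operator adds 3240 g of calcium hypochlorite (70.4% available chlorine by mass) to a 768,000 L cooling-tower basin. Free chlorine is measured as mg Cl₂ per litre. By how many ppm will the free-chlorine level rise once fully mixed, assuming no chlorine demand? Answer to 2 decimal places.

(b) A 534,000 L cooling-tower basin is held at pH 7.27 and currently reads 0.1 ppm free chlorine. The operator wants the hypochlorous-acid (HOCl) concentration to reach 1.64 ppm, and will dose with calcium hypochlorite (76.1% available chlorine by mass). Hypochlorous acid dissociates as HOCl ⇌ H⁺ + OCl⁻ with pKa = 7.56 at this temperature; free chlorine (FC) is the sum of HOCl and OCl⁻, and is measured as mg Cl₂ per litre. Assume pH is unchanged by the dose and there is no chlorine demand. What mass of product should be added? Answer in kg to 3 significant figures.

(a) 2.97 ppm; (b) 1.67 kg

(a) Available chlorine delivered: 3240 g × 0.704 = 2281 g as Cl₂.
(a) Concentration rise: 2281 g / 768,000 L = 2.97 mg/L = 2.97 ppm.

(b) [OCl⁻]/[HOCl] = 10^(pH − pKa) = 10^(7.27 − 7.56) = 0.5129; fraction as HOCl = 1/(1 + 0.5129) = 0.661.
(b) Free chlorine required for 1.64 ppm HOCl: 1.64 / 0.661 = 2.481 ppm.
(b) FC to add: 2.481 − 0.1 = 2.381 mg/L as Cl₂.
(b) Cl₂ equivalent: 2.381 mg/L × 534,000 L = 1272 g.
(b) Product at 76.1% available Cl: 1272 / 0.761 = 1671 g.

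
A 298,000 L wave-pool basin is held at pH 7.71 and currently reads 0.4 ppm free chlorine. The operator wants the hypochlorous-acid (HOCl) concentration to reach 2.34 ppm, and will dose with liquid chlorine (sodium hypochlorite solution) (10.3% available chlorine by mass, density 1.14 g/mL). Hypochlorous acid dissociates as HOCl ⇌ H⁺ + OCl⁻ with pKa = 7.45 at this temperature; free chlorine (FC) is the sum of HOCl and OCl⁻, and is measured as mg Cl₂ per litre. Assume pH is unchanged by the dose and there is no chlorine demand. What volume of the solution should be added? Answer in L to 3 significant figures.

15.7 L

[OCl⁻]/[HOCl] = 10^(pH − pKa) = 10^(7.71 − 7.45) = 1.82; fraction as HOCl = 1/(1 + 1.82) = 0.3546.
Free chlorine required for 2.34 ppm HOCl: 2.34 / 0.3546 = 6.598 ppm.
FC to add: 6.598 − 0.4 = 6.198 mg/L as Cl₂.
Cl₂ equivalent: 6.198 mg/L × 298,000 L = 1847 g.
Product at 10.3% available Cl: 1847 / 0.103 = 17,930 g.
Volume: 17,930 g ÷ 1.14 g/mL = 15,730 mL.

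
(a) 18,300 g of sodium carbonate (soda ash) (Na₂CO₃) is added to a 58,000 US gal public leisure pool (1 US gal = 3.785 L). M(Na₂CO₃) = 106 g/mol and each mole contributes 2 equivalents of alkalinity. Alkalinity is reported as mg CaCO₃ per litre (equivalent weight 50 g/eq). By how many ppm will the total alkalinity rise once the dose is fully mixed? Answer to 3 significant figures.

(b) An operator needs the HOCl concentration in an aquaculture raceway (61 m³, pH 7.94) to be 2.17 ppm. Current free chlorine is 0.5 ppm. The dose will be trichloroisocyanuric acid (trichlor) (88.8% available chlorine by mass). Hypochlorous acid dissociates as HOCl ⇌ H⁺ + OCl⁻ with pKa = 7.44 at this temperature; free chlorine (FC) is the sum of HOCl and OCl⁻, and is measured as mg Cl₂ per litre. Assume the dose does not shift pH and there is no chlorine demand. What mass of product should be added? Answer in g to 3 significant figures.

(a) 78.6 ppm; (b) 586 g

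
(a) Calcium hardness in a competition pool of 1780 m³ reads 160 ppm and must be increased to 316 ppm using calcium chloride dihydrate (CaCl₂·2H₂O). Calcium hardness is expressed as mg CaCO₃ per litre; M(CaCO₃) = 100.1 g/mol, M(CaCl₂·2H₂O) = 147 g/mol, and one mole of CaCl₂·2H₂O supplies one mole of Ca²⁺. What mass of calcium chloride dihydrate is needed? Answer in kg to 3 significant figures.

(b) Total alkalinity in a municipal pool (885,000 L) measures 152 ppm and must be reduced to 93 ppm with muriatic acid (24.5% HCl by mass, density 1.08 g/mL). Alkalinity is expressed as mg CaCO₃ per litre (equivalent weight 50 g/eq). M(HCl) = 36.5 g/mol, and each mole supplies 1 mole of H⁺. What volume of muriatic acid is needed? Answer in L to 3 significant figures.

(a) Volume: 1780 m³ = 1,780,000 L.
(a) Hardness to add: (316 − 160) = 156 mg/L as CaCO₃ × 1,780,000 L = 277,700 g as CaCO₃.
(a) Moles of Ca²⁺ (1 mol Ca²⁺ ≡ 1 mol CaCO₃): 277,700 / 100.1 g/mol = 2774 mol.
(a) Mass of CaCl₂·2H₂O: 2774 × 147 = 407,800 g.

(b) Alkalinity to neutralize: (152 − 93) = 59 mg/L as CaCO₃ × 885,000 L = 52,220 g as CaCO₃.
(b) Equivalents of H⁺ required: 52,220 ÷ 50 g/eq = 1044 eq = 1044 mol HCl.
(b) Mass of HCl: 1044 × 36.5 = 38,120 g.
(b) Mass of 24.5% solution: 38,120 / 0.245 = 155,600 g.
(b) Volume: 155,600 g ÷ 1.08 g/mL = 144,100 mL.

(a) 408 kg; (b) 144 L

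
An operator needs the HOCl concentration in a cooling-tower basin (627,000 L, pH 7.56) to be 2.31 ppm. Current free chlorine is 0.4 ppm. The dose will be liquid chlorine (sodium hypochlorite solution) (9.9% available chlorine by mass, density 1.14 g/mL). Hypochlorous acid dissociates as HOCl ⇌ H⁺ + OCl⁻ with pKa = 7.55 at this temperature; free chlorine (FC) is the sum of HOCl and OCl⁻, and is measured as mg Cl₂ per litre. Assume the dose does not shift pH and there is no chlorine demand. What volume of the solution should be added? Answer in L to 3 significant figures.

23.7 L

[OCl⁻]/[HOCl] = 10^(pH − pKa) = 10^(7.56 − 7.55) = 1.023; fraction as HOCl = 1/(1 + 1.023) = 0.4942.
Free chlorine required for 2.31 ppm HOCl: 2.31 / 0.4942 = 4.674 ppm.
FC to add: 4.674 − 0.4 = 4.274 mg/L as Cl₂.
Cl₂ equivalent: 4.274 mg/L × 627,000 L = 2680 g.
Product at 9.9% available Cl: 2680 / 0.099 = 27,070 g.
Volume: 27,070 g ÷ 1.14 g/mL = 23,740 mL.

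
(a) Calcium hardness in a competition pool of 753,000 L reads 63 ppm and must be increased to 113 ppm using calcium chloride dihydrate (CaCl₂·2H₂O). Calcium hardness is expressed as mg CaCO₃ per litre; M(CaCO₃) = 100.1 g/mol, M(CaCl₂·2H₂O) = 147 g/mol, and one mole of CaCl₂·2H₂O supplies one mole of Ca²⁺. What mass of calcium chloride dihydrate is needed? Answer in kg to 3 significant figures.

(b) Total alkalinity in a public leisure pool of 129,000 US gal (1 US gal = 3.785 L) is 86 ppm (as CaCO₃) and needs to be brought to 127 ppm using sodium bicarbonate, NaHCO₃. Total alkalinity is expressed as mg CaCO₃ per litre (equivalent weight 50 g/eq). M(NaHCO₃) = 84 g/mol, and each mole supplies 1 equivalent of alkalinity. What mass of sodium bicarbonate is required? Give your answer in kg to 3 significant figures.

(a) 55.3 kg; (b) 33.6 kg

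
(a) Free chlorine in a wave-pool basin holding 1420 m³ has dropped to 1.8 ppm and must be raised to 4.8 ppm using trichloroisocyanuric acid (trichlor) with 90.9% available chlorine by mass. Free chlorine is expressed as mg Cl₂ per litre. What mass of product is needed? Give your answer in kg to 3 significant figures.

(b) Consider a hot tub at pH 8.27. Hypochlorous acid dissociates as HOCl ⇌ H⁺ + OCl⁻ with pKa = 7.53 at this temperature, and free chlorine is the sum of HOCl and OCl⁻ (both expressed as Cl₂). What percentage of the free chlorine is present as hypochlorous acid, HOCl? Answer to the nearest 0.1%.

(a) Volume: 1420 m³ = 1,420,000 L.
(a) Chlorine deficit: 4.8 − 1.8 = 3 ppm = 3 mg/L as Cl₂.
(a) Cl₂ equivalent needed: 3 mg/L × 1,420,000 L = 4,260,000 mg = 4260 g.
(a) Product at 90.9% available chlorine: 4260 / 0.909 = 4686 g.

(b) [OCl⁻]/[HOCl] = 10^(pH − pKa) = 10^(8.27 − 7.53) = 10^0.74 = 5.495.
(b) Fraction as HOCl = 1 / (1 + 5.495) = 0.154.

(a) 4.69 kg; (b) 15.4%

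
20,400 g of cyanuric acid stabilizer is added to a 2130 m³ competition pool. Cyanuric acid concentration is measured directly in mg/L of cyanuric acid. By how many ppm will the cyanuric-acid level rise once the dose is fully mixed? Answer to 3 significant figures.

Volume: 2130 m³ = 2,130,000 L.
Rise: 20,400 g / 2,130,000 L × 1000 = 9.577 mg/L.

9.58 ppm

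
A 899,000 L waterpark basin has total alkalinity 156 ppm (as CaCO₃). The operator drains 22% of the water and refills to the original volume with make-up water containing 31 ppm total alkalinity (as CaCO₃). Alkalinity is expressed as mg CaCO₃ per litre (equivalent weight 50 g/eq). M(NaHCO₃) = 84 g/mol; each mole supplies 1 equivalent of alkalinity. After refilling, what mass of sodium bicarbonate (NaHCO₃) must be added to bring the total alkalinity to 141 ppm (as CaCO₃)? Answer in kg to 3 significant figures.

18.9 kg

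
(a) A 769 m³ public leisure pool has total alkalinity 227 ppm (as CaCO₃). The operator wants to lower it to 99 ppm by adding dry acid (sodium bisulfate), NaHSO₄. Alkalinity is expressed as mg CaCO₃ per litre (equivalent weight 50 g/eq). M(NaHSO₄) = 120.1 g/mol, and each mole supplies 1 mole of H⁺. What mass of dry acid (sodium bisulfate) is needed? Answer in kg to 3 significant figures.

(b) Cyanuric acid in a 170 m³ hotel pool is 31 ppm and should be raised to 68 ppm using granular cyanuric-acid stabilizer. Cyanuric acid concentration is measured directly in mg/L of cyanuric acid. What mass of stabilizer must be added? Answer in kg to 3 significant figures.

(a) 236 kg; (b) 6.29 kg

(a) Volume: 769 m³ = 769,000 L.
(a) Alkalinity to neutralize: (227 − 99) = 128 mg/L as CaCO₃ × 769,000 L = 98,430 g as CaCO₃.
(a) Equivalents of H⁺ required: 98,430 ÷ 50 g/eq = 1969 eq = 1969 mol NaHSO₄.
(a) Mass of NaHSO₄: 1969 × 120.1 = 236,400 g.

(b) Volume: 170 m³ = 170,000 L.
(b) CYA to add: (68 − 31) = 37 mg/L × 170,000 L = 6290 g cyanuric acid.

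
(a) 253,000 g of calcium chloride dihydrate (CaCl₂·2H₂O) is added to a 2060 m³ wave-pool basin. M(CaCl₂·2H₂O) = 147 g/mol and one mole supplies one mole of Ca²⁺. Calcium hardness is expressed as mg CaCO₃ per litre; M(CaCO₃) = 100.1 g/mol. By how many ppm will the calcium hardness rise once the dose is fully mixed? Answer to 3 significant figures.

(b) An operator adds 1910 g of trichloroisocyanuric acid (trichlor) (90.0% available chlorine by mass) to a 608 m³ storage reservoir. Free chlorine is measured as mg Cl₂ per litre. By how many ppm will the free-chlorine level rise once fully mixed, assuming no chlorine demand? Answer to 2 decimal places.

(a) 83.6 ppm; (b) 2.83 ppm

(a) Volume: 2060 m³ = 2,060,000 L.
(a) Moles of Ca²⁺: 253,000 g ÷ 147 g/mol = 1721 mol.
(a) As CaCO₃: 1721 mol × 100.1 g/mol = 172,300 g.
(a) Rise: 172,300 g / 2,060,000 L × 1000 = 83.63 mg/L.

(b) Volume: 608 m³ = 608,000 L.
(b) Available chlorine delivered: 1910 g × 0.9 = 1719 g as Cl₂.
(b) Concentration rise: 1719 g / 608,000 L = 2.827 mg/L = 2.83 ppm.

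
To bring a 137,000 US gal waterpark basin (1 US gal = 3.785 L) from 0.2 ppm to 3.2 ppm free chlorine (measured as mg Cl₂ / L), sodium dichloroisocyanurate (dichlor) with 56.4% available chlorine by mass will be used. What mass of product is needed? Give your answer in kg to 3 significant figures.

2.76 kg

Volume: 137,000 US gal × 3.785 L/gal = 518,545 L.
Chlorine deficit: 3.2 − 0.2 = 3 ppm = 3 mg/L as Cl₂.
Cl₂ equivalent needed: 3 mg/L × 518,545 L = 1,556,000 mg = 1556 g.
Product at 56.4% available chlorine: 1556 / 0.564 = 2758 g.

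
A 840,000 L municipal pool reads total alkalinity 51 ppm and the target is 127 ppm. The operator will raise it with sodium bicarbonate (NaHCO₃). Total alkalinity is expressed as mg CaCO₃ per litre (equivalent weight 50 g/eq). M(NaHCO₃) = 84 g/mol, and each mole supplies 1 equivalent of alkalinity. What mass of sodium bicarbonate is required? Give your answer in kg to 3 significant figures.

107 kg

Alkalinity to add: (127 − 51) = 76 mg/L as CaCO₃ × 840,000 L = 63,840 g as CaCO₃.
Equivalents: 63,840 g ÷ 50 g/eq = 1277 eq.
NaHCO₃ supplies 1 eq per mole → 1277 mol.
Mass: 1277 mol × 84 g/mol = 107,300 g.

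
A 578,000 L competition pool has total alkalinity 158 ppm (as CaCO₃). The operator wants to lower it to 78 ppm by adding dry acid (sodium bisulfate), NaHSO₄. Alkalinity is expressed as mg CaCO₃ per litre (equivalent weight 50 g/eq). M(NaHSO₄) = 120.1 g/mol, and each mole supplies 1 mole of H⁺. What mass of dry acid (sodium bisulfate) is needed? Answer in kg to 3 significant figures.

Alkalinity to neutralize: (158 − 78) = 80 mg/L as CaCO₃ × 578,000 L = 46,240 g as CaCO₃.
Equivalents of H⁺ required: 46,240 ÷ 50 g/eq = 924.8 eq = 924.8 mol NaHSO₄.
Mass of NaHSO₄: 924.8 × 120.1 = 111,100 g.

111 kg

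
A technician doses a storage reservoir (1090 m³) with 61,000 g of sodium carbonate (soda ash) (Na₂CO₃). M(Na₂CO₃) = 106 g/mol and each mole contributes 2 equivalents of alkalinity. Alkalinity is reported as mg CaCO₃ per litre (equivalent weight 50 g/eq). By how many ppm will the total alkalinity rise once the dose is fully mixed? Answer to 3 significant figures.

Volume: 1090 m³ = 1,090,000 L.
Moles of Na₂CO₃: 61,000 g ÷ 106 g/mol = 575.5 mol → 1151 eq of alkalinity.
As CaCO₃: 1151 eq × 50 g/eq = 57,550 g.
Rise: 57,550 g / 1,090,000 L × 1000 = 52.8 mg/L.

52.8 ppm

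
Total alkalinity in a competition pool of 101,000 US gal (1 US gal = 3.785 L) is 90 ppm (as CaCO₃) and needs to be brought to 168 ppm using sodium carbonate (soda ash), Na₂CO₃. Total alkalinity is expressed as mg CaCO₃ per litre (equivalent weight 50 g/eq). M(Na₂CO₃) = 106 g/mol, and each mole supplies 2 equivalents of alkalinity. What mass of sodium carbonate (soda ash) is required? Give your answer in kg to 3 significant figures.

31.6 kg

Volume: 101,000 US gal × 3.785 L/gal = 382,285 L.
Alkalinity to add: (168 − 90) = 78 mg/L as CaCO₃ × 382,285 L = 29,820 g as CaCO₃.
Equivalents: 29,820 g ÷ 50 g/eq = 596.4 eq.
Each mole of Na₂CO₃ supplies 2 eq, so 596.4 / 2 = 298.2 mol.
Mass: 298.2 mol × 106 g/mol = 31,610 g.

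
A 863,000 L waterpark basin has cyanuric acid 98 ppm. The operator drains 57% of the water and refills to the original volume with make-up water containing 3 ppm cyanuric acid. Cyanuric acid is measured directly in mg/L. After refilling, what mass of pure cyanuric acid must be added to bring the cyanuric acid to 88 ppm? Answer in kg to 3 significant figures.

38.1 kg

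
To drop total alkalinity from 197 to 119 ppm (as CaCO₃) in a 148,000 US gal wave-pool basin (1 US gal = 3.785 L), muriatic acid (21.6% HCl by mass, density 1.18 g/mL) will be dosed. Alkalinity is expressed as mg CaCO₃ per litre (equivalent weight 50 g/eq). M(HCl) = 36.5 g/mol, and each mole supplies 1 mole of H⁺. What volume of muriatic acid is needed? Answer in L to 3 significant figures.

125 L

Volume: 148,000 US gal × 3.785 L/gal = 560,180 L.
Alkalinity to neutralize: (197 − 119) = 78 mg/L as CaCO₃ × 560,180 L = 43,690 g as CaCO₃.
Equivalents of H⁺ required: 43,690 ÷ 50 g/eq = 873.9 eq = 873.9 mol HCl.
Mass of HCl: 873.9 × 36.5 = 31,900 g.
Mass of 21.6% solution: 31,900 / 0.216 = 147,700 g.
Volume: 147,700 g ÷ 1.18 g/mL = 125,100 mL.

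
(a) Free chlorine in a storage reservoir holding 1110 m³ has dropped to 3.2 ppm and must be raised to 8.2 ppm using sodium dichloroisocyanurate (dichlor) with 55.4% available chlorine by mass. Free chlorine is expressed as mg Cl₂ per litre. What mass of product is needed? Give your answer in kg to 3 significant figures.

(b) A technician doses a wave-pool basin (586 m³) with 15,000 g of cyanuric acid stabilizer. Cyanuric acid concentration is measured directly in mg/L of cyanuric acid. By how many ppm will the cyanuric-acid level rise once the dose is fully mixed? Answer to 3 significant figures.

(a) 10.0 kg; (b) 25.6 ppm

(a) Volume: 1110 m³ = 1,110,000 L.
(a) Chlorine deficit: 8.2 − 3.2 = 5 ppm = 5 mg/L as Cl₂.
(a) Cl₂ equivalent needed: 5 mg/L × 1,110,000 L = 5,550,000 mg = 5550 g.
(a) Product at 55.4% available chlorine: 5550 / 0.554 = 10,020 g.

(b) Volume: 586 m³ = 586,000 L.
(b) Rise: 15,000 g / 586,000 L × 1000 = 25.6 mg/L.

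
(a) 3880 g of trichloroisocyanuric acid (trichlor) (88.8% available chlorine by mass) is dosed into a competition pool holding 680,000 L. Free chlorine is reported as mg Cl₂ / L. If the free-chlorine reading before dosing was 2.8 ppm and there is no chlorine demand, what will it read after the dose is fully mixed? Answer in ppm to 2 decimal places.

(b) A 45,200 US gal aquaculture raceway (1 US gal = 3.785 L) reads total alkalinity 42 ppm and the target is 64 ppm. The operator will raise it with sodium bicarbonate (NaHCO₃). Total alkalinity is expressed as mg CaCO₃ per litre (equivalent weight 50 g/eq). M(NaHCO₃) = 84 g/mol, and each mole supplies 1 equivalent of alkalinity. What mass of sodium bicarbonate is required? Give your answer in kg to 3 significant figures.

(a) Available chlorine delivered: 3880 g × 0.888 = 3445 g as Cl₂.
(a) Concentration rise: 3445 g / 680,000 L = 5.067 mg/L = 5.07 ppm.
(a) Final FC: 2.8 + 5.07 = 7.87 ppm.

(b) Volume: 45,200 US gal × 3.785 L/gal = 171,082 L.
(b) Alkalinity to add: (64 − 42) = 22 mg/L as CaCO₃ × 171,082 L = 3764 g as CaCO₃.
(b) Equivalents: 3764 g ÷ 50 g/eq = 75.28 eq.
(b) NaHCO₃ supplies 1 eq per mole → 75.28 mol.
(b) Mass: 75.28 mol × 84 g/mol = 6323 g.

(a) 7.87 ppm; (b) 6.32 kg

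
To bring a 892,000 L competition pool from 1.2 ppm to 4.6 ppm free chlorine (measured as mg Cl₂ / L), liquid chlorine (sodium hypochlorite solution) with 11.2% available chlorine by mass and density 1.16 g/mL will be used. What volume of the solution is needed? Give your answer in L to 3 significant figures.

23.3 L

Chlorine deficit: 4.6 − 1.2 = 3.4 ppm = 3.4 mg/L as Cl₂.
Cl₂ equivalent needed: 3.4 mg/L × 892,000 L = 3,033,000 mg = 3033 g.
Product at 11.2% available chlorine: 3033 / 0.112 = 27,080 g.
Volume at density 1.16 g/mL: 27,080 g ÷ 1.16 g/mL = 23,340 mL.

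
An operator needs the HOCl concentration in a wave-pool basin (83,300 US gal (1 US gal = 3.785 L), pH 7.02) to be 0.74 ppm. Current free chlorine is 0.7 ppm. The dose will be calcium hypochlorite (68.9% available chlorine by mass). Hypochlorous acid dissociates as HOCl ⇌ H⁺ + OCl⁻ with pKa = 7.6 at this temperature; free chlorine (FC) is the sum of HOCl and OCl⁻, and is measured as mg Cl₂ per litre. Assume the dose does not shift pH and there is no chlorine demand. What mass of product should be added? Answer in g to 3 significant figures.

107 g

Volume: 83,300 US gal × 3.785 L/gal = 315,290 L.
[OCl⁻]/[HOCl] = 10^(pH − pKa) = 10^(7.02 − 7.6) = 0.263; fraction as HOCl = 1/(1 + 0.263) = 0.7917.
Free chlorine required for 0.74 ppm HOCl: 0.74 / 0.7917 = 0.9346 ppm.
FC to add: 0.9346 − 0.7 = 0.2346 mg/L as Cl₂.
Cl₂ equivalent: 0.2346 mg/L × 315,290 L = 73.98 g.
Product at 68.9% available Cl: 73.98 / 0.689 = 107.4 g.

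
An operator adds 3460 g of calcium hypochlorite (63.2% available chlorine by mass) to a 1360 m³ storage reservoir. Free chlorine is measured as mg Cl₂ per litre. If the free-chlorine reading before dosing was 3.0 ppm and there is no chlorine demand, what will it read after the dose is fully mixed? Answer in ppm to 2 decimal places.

Volume: 1360 m³ = 1,360,000 L.
Available chlorine delivered: 3460 g × 0.632 = 2187 g as Cl₂.
Concentration rise: 2187 g / 1,360,000 L = 1.608 mg/L = 1.61 ppm.
Final FC: 3.0 + 1.61 = 4.61 ppm.

4.61 ppm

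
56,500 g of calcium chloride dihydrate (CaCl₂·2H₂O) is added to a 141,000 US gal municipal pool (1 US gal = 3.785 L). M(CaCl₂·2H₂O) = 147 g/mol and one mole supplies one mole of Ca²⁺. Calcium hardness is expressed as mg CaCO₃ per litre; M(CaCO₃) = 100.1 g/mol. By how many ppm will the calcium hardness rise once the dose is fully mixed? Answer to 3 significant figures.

72.1 ppm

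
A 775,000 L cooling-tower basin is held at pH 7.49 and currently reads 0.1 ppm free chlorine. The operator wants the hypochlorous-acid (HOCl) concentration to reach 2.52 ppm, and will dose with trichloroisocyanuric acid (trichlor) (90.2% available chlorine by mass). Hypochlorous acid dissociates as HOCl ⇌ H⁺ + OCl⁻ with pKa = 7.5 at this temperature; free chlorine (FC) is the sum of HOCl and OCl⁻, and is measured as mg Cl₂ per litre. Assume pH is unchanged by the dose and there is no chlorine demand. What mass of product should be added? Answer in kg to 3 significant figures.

[OCl⁻]/[HOCl] = 10^(pH − pKa) = 10^(7.49 − 7.5) = 0.9772; fraction as HOCl = 1/(1 + 0.9772) = 0.5058.
Free chlorine required for 2.52 ppm HOCl: 2.52 / 0.5058 = 4.983 ppm.
FC to add: 4.983 − 0.1 = 4.883 mg/L as Cl₂.
Cl₂ equivalent: 4.883 mg/L × 775,000 L = 3784 g.
Product at 90.2% available Cl: 3784 / 0.902 = 4195 g.

4.20 kg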